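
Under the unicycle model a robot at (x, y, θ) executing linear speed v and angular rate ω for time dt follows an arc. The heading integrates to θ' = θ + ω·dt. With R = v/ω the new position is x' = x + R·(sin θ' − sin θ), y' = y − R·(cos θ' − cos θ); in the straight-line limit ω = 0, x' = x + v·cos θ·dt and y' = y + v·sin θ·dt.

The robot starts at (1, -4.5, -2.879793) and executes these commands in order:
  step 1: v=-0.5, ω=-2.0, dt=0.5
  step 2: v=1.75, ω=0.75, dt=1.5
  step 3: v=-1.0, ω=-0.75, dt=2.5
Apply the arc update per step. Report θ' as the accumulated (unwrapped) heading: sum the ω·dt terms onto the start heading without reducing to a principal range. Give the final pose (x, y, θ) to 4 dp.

step 1: θ'=-3.8798 (R=0.2500) → pose (1.2329, -4.5566, -3.8798)
step 2: θ'=-2.7548 (R=2.3333) → pose (-1.2175, -4.1215, -2.7548)
step 3: θ'=-4.6298 (R=1.3333) → pose (0.6143, -5.2464, -4.6298)

(0.6143, -5.2464, -4.6298)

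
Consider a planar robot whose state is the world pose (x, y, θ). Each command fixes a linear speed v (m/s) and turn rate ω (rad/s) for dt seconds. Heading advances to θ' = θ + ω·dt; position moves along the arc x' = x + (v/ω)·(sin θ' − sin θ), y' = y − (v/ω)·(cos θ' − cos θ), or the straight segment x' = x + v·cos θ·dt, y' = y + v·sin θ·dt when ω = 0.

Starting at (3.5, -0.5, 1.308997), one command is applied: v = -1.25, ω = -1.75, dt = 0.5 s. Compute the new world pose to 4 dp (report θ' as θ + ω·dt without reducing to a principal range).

(3.1104, -0.9632, 0.4340)

θ' = 1.3090 + -1.75·0.5 = 0.4340
R = v/ω = -1.25/-1.75 = 0.7143
x' = 3.5 + 0.7143·(sin 0.4340 − sin 1.3090) = 3.1104
y' = -0.5 − 0.7143·(cos 0.4340 − cos 1.3090) = -0.9632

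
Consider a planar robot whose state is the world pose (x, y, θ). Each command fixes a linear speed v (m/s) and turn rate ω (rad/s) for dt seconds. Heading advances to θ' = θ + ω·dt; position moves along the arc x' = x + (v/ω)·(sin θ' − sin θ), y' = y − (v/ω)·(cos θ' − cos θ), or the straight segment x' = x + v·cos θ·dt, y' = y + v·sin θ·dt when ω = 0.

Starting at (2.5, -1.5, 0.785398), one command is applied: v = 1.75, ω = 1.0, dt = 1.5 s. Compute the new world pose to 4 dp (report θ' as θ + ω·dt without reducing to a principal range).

(2.5844, 0.8842, 2.2854)

θ' = 0.7854 + 1.0·1.5 = 2.2854
R = v/ω = 1.75/1.0 = 1.7500
x' = 2.5 + 1.7500·(sin 2.2854 − sin 0.7854) = 2.5844
y' = -1.5 − 1.7500·(cos 2.2854 − cos 0.7854) = 0.8842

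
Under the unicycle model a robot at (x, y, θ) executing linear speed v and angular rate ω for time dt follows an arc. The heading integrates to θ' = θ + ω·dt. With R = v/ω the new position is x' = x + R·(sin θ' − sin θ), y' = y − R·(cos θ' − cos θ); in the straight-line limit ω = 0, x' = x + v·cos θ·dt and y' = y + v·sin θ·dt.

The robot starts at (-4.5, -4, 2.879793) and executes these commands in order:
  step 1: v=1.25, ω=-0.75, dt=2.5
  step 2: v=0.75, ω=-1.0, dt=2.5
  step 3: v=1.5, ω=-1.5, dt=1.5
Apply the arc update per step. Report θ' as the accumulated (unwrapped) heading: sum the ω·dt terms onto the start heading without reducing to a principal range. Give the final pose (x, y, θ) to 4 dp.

(-5.6593, -2.7407, -3.7452)

step 1: θ'=1.0048 (R=-1.6667) → pose (-5.4754, -1.4964, 1.0048)
step 2: θ'=-1.4952 (R=-0.7500) → pose (-4.0945, -1.8419, -1.4952)
step 3: θ'=-3.7452 (R=-1.0000) → pose (-5.6593, -2.7407, -3.7452)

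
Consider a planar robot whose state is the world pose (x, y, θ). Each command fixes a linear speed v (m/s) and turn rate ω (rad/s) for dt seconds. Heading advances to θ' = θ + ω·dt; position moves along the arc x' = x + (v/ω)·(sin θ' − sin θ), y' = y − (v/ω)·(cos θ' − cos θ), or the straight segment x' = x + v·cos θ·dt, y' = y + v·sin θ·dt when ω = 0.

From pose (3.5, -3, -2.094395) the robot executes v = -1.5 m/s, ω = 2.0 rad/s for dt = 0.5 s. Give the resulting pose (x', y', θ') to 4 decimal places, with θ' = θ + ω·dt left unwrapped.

(3.5170, -2.2811, -1.0944)

θ' = -2.0944 + 2.0·0.5 = -1.0944
R = v/ω = -1.5/2.0 = -0.7500
x' = 3.5 + -0.7500·(sin -1.0944 − sin -2.0944) = 3.5170
y' = -3 − -0.7500·(cos -1.0944 − cos -2.0944) = -2.2811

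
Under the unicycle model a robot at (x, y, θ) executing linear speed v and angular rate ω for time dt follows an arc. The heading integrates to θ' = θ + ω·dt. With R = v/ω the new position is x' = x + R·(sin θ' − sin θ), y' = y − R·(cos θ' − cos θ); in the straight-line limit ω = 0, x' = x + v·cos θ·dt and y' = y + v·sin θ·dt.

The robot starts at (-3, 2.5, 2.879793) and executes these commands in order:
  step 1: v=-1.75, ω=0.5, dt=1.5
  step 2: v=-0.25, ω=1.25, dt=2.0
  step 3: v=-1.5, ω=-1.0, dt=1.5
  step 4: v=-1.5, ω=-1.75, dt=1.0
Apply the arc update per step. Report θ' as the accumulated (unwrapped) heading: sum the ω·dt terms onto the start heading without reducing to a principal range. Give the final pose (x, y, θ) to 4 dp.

step 1: θ'=3.6298 (R=-3.5000) → pose (-0.4525, 2.7896, 3.6298)
step 2: θ'=6.1298 (R=-0.2000) → pose (-0.5158, 3.1639, 6.1298)
step 3: θ'=4.6298 (R=1.5000) → pose (-1.7815, 4.7700, 4.6298)
step 4: θ'=2.8798 (R=0.8571) → pose (-0.7054, 5.5273, 2.8798)

(-0.7054, 5.5273, 2.8798)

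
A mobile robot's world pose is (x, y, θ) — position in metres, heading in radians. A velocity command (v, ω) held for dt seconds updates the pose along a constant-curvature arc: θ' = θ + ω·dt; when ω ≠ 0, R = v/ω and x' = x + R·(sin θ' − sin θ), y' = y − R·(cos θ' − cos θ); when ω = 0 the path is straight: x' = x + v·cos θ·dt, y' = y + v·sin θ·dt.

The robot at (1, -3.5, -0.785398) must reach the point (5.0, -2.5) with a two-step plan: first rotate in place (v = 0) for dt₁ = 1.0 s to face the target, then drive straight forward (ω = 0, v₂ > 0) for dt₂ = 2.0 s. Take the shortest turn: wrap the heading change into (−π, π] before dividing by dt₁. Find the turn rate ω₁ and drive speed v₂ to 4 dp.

heading to target = atan2(-2.5−-3.5, 5−1) = 0.2450
Δθ = wrap(0.2450 − -0.7854) = 1.0304; ω₁ = Δθ/dt₁ = 1.0304
distance = √((5−1)² + (-2.5−-3.5)²) = 4.1231; v₂ = distance/dt₂ = 2.0616

ω₁ = 1.0304, v₂ = 2.0616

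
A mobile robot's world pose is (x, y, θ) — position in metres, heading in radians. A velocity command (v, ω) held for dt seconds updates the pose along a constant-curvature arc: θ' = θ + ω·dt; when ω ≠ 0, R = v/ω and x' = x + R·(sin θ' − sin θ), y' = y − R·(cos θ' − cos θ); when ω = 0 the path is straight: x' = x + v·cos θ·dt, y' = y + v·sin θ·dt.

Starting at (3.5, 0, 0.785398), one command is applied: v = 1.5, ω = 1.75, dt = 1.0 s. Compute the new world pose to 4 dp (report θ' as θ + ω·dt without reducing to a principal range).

θ' = 0.7854 + 1.75·1.0 = 2.5354
R = v/ω = 1.5/1.75 = 0.8571
x' = 3.5 + 0.8571·(sin 2.5354 − sin 0.7854) = 3.3823
y' = 0 − 0.8571·(cos 2.5354 − cos 0.7854) = 1.3105

(3.3823, 1.3105, 2.5354)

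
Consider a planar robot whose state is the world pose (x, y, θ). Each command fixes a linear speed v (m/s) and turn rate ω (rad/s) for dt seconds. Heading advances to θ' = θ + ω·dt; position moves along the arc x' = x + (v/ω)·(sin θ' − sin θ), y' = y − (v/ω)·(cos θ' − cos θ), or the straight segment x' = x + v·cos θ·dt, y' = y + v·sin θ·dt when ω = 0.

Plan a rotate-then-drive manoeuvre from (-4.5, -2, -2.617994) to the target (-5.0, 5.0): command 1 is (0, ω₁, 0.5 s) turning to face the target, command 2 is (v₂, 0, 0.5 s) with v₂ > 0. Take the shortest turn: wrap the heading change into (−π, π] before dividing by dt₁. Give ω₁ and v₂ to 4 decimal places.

heading to target = atan2(5−-2, -5−-4.5) = 1.6421
Δθ = wrap(1.6421 − -2.6180) = -2.0231; ω₁ = Δθ/dt₁ = -4.0462
distance = √((-5−-4.5)² + (5−-2)²) = 7.0178; v₂ = distance/dt₂ = 14.0357

ω₁ = -4.0462, v₂ = 14.0357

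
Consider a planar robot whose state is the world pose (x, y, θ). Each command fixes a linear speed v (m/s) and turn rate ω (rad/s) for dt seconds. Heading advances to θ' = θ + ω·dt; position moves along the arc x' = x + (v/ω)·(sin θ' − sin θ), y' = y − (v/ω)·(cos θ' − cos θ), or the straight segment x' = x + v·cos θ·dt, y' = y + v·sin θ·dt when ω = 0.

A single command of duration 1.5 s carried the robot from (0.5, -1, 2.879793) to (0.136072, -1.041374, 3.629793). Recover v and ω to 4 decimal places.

Δθ = 3.629793 − 2.879793 = 0.750000
ω = Δθ/dt = 0.750000/1.5 = 0.5000
R = Δx/(sin θ' − sin θ) = 0.5000
v = R·ω = 0.5000·0.5000 = 0.2500

v = 0.2500, ω = 0.5000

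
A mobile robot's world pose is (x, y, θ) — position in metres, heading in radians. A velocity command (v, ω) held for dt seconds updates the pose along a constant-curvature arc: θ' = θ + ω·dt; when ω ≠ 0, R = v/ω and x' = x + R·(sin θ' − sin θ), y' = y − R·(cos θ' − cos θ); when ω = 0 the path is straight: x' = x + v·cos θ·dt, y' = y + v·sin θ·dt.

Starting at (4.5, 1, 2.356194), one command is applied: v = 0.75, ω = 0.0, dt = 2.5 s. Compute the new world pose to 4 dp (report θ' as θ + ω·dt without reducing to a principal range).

(3.1742, 2.3258, 2.3562)

θ' = 2.3562 + 0.0·2.5 = 2.3562
ω = 0 → straight: x' = 4.5 + 0.75·cos(2.3562)·2.5 = 3.1742
y' = 1 + 0.75·sin(2.3562)·2.5 = 2.3258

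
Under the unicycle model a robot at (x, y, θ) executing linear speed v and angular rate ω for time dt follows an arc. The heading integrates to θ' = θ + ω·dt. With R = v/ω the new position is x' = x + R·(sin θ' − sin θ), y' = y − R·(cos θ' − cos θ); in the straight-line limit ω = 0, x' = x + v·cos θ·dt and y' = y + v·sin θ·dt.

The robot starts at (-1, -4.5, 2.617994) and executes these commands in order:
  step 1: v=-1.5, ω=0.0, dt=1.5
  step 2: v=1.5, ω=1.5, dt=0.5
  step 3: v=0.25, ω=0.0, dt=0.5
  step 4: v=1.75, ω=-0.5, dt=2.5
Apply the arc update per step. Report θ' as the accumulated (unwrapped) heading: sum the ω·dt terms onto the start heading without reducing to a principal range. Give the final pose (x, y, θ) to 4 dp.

step 1: θ'=2.6180 (straight) → pose (0.9486, -5.6250, 2.6180)
step 2: θ'=3.3680 (R=1.0000) → pose (0.2241, -5.5165, 3.3680)
step 3: θ'=3.3680 (straight) → pose (0.1023, -5.5446, 3.3680)
step 4: θ'=2.1180 (R=-3.5000) → pose (-3.6723, -3.9550, 2.1180)

(-3.6723, -3.9550, 2.1180)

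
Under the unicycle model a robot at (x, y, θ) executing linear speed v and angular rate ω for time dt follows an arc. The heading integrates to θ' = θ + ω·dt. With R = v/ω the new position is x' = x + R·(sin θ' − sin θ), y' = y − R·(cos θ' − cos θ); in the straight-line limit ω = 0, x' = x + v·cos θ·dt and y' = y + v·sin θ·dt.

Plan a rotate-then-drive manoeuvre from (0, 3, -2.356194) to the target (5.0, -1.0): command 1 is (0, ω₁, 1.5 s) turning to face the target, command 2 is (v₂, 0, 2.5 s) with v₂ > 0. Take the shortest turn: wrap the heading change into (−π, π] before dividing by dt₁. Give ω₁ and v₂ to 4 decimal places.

ω₁ = 1.1210, v₂ = 2.5612

heading to target = atan2(-1−3, 5−0) = -0.6747
Δθ = wrap(-0.6747 − -2.3562) = 1.6815; ω₁ = Δθ/dt₁ = 1.1210
distance = √((5−0)² + (-1−3)²) = 6.4031; v₂ = distance/dt₂ = 2.5612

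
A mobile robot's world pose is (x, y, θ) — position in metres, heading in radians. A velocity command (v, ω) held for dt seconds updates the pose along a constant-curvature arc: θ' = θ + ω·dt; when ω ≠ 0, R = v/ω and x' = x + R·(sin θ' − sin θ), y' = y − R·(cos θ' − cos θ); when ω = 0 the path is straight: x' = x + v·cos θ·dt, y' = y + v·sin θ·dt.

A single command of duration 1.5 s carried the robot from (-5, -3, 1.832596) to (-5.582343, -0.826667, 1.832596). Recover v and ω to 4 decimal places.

v = 1.5000, ω = 0.0000

Δθ = 1.832596 − 1.832596 = 0.000000
ω = Δθ/dt = 0.000000/1.5 = 0.0000
ω = 0 → v = (Δx·cos θ + Δy·sin θ)/dt = 1.5000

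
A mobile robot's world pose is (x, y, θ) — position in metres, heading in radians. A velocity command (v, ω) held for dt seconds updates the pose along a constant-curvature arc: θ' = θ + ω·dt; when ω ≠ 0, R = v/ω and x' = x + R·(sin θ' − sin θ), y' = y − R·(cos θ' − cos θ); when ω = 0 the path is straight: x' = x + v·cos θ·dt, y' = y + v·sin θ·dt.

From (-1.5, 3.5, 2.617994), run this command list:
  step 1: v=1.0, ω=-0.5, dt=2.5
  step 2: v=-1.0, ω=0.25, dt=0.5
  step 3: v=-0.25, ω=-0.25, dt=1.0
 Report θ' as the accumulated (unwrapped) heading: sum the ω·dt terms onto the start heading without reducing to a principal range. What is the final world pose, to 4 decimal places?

(-2.5791, 4.8959, 1.2430)

step 1: θ'=1.3680 (R=-2.0000) → pose (-2.4590, 5.6349, 1.3680)
step 2: θ'=1.4930 (R=-4.0000) → pose (-2.5289, 5.1401, 1.4930)
step 3: θ'=1.2430 (R=1.0000) → pose (-2.5791, 4.8959, 1.2430)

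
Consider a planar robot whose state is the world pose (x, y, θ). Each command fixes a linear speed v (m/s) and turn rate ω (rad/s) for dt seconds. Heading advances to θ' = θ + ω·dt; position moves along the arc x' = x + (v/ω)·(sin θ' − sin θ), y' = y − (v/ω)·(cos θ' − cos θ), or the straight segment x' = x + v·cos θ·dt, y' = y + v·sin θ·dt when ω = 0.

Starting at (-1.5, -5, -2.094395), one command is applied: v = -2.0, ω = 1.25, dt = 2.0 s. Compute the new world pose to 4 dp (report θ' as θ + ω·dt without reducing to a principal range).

(-3.5170, -2.7298, 0.4056)

θ' = -2.0944 + 1.25·2.0 = 0.4056
R = v/ω = -2.0/1.25 = -1.6000
x' = -1.5 + -1.6000·(sin 0.4056 − sin -2.0944) = -3.5170
y' = -5 − -1.6000·(cos 0.4056 − cos -2.0944) = -2.7298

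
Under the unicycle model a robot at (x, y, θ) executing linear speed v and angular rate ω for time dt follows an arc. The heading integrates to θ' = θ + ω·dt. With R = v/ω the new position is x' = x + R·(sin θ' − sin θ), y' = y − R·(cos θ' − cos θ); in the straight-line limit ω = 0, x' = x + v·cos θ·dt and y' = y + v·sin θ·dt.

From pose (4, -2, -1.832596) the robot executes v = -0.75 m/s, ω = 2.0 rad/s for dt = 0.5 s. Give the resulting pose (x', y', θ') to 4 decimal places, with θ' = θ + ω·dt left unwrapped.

θ' = -1.8326 + 2.0·0.5 = -0.8326
R = v/ω = -0.75/2.0 = -0.3750
x' = 4 + -0.3750·(sin -0.8326 − sin -1.8326) = 3.9152
y' = -2 − -0.3750·(cos -0.8326 − cos -1.8326) = -1.6506

(3.9152, -1.6506, -0.8326)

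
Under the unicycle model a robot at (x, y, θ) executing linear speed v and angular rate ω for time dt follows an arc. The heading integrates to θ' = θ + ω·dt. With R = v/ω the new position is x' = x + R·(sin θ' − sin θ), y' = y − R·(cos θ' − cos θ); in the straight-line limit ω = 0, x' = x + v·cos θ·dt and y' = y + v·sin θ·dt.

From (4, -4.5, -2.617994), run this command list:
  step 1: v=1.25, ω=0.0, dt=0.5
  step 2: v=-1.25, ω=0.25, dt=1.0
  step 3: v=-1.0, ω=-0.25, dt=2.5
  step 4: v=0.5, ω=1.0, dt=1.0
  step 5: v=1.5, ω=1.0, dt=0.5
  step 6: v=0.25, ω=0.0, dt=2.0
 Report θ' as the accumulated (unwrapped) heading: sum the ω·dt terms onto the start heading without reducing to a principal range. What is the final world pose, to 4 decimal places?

(6.1846, -4.4844, -1.4930)

step 1: θ'=-2.6180 (straight) → pose (3.4587, -4.8125, -2.6180)
step 2: θ'=-2.3680 (R=-5.0000) → pose (4.4523, -4.0594, -2.3680)
step 3: θ'=-2.9930 (R=4.0000) → pose (6.6550, -2.9651, -2.9930)
step 4: θ'=-1.9930 (R=0.5000) → pose (6.2729, -3.2547, -1.9930)
step 5: θ'=-1.4930 (R=1.5000) → pose (6.1457, -3.9859, -1.4930)
step 6: θ'=-1.4930 (straight) → pose (6.1846, -4.4844, -1.4930)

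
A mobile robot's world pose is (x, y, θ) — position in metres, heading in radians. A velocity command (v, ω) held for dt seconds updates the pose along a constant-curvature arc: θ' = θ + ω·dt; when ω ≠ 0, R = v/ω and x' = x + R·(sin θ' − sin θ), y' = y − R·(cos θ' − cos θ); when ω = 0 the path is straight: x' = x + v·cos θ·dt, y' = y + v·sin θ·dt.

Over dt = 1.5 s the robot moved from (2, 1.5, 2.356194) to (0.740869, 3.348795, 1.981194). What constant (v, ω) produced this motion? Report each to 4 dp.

Δθ = 1.981194 − 2.356194 = -0.375000
ω = Δθ/dt = -0.375000/1.5 = -0.2500
R = −Δy/(cos θ' − cos θ) = -6.0000
v = R·ω = -6.0000·-0.2500 = 1.5000

v = 1.5000, ω = -0.2500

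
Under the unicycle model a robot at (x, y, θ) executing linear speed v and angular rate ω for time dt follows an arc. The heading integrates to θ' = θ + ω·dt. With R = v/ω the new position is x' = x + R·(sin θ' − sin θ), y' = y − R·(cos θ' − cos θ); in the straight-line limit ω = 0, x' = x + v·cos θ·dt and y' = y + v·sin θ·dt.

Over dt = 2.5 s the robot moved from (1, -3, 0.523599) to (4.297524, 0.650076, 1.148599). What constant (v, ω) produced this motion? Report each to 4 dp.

Δθ = 1.148599 − 0.523599 = 0.625000
ω = Δθ/dt = 0.625000/2.5 = 0.2500
R = −Δy/(cos θ' − cos θ) = 8.0000
v = R·ω = 8.0000·0.2500 = 2.0000

v = 2.0000, ω = 0.2500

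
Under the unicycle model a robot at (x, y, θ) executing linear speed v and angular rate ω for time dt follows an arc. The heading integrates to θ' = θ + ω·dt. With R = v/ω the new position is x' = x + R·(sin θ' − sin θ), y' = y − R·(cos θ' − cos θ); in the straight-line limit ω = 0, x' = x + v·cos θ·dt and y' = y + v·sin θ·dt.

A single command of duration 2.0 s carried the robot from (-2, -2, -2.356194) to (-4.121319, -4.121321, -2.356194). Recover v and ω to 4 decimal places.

v = 1.5000, ω = 0.0000

Δθ = -2.356194 − -2.356194 = 0.000000
ω = Δθ/dt = 0.000000/2.0 = 0.0000
ω = 0 → v = (Δx·cos θ + Δy·sin θ)/dt = 1.5000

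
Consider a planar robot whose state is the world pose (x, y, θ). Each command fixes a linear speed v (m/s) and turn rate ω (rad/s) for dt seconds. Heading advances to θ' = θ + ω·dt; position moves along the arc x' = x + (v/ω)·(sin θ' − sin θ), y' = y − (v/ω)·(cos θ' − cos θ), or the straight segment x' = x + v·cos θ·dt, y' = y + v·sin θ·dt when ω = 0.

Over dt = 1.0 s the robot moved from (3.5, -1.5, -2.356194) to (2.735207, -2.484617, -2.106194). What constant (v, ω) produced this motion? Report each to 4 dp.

v = 1.2500, ω = 0.2500

Δθ = -2.106194 − -2.356194 = 0.250000
ω = Δθ/dt = 0.250000/1.0 = 0.2500
R = −Δy/(cos θ' − cos θ) = 5.0000
v = R·ω = 5.0000·0.2500 = 1.2500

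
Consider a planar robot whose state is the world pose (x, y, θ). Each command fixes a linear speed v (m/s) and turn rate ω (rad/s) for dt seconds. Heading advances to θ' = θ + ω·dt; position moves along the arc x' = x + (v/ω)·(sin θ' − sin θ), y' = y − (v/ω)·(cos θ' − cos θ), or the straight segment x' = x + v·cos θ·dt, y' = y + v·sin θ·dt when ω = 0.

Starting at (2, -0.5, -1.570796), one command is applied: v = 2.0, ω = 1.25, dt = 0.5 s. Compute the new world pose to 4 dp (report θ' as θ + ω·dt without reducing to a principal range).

(2.3025, -1.4362, -0.9458)

θ' = -1.5708 + 1.25·0.5 = -0.9458
R = v/ω = 2.0/1.25 = 1.6000
x' = 2 + 1.6000·(sin -0.9458 − sin -1.5708) = 2.3025
y' = -0.5 − 1.6000·(cos -0.9458 − cos -1.5708) = -1.4362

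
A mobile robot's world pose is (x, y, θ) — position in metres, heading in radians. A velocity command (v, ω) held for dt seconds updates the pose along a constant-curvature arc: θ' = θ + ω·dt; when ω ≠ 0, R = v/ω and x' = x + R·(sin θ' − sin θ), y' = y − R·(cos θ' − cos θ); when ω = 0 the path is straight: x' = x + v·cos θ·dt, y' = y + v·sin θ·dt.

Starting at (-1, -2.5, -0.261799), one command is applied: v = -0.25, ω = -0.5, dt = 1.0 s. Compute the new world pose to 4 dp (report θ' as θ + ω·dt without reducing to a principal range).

(-1.2157, -2.3788, -0.7618)

θ' = -0.2618 + -0.5·1.0 = -0.7618
R = v/ω = -0.25/-0.5 = 0.5000
x' = -1 + 0.5000·(sin -0.7618 − sin -0.2618) = -1.2157
y' = -2.5 − 0.5000·(cos -0.7618 − cos -0.2618) = -2.3788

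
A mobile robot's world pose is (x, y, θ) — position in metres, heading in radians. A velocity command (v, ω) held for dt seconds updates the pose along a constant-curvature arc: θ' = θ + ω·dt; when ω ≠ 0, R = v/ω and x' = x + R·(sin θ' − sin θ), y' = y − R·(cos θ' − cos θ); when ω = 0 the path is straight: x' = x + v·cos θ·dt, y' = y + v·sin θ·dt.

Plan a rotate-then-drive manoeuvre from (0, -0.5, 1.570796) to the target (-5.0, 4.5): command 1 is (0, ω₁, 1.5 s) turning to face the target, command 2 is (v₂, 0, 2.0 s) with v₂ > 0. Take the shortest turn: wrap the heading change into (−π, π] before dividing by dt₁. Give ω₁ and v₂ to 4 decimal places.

ω₁ = 0.5236, v₂ = 3.5355

heading to target = atan2(4.5−-0.5, -5−0) = 2.3562
Δθ = wrap(2.3562 − 1.5708) = 0.7854; ω₁ = Δθ/dt₁ = 0.5236
distance = √((-5−0)² + (4.5−-0.5)²) = 7.0711; v₂ = distance/dt₂ = 3.5355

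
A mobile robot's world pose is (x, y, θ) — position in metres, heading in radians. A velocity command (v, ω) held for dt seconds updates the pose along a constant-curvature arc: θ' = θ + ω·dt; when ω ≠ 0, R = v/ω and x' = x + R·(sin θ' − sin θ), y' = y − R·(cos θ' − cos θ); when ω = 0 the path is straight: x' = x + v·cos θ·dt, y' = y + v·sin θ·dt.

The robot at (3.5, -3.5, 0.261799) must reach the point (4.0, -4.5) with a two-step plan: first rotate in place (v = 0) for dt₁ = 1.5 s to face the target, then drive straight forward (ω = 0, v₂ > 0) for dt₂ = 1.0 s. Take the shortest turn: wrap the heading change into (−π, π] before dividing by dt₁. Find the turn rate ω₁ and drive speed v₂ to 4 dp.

heading to target = atan2(-4.5−-3.5, 4−3.5) = -1.1071
Δθ = wrap(-1.1071 − 0.2618) = -1.3689; ω₁ = Δθ/dt₁ = -0.9126
distance = √((4−3.5)² + (-4.5−-3.5)²) = 1.1180; v₂ = distance/dt₂ = 1.1180

ω₁ = -0.9126, v₂ = 1.1180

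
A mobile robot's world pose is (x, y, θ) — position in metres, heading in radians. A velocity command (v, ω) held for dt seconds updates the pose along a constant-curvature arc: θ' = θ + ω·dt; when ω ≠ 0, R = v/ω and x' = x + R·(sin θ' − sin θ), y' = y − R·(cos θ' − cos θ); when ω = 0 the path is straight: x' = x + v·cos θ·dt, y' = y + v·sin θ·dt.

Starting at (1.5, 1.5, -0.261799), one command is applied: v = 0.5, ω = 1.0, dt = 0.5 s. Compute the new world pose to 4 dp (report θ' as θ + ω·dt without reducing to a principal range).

(1.7474, 1.4971, 0.2382)

θ' = -0.2618 + 1.0·0.5 = 0.2382
R = v/ω = 0.5/1.0 = 0.5000
x' = 1.5 + 0.5000·(sin 0.2382 − sin -0.2618) = 1.7474
y' = 1.5 − 0.5000·(cos 0.2382 − cos -0.2618) = 1.4971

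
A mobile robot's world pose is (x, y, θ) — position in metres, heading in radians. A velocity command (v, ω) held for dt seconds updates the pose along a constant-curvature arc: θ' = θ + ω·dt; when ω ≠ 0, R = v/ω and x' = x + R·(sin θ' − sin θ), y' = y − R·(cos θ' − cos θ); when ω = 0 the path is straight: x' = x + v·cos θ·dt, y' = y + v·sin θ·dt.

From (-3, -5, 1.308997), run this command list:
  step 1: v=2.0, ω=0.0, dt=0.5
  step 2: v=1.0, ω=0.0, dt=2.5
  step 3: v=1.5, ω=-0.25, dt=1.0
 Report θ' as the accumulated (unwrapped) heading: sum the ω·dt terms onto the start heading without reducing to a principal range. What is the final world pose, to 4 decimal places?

(-1.5298, -0.2337, 1.0590)

step 1: θ'=1.3090 (straight) → pose (-2.7412, -4.0341, 1.3090)
step 2: θ'=1.3090 (straight) → pose (-2.0941, -1.6193, 1.3090)
step 3: θ'=1.0590 (R=-6.0000) → pose (-1.5298, -0.2337, 1.0590)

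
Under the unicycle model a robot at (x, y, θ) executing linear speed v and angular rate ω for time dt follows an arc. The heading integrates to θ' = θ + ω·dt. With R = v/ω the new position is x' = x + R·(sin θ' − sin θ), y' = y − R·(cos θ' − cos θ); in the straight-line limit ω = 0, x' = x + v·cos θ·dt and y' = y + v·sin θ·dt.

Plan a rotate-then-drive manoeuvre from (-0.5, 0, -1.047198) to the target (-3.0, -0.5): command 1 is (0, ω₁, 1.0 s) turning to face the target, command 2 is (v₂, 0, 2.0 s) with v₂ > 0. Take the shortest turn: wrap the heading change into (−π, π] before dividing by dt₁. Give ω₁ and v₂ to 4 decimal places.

ω₁ = -1.8970, v₂ = 1.2748

heading to target = atan2(-0.5−0, -3−-0.5) = -2.9442
Δθ = wrap(-2.9442 − -1.0472) = -1.8970; ω₁ = Δθ/dt₁ = -1.8970
distance = √((-3−-0.5)² + (-0.5−0)²) = 2.5495; v₂ = distance/dt₂ = 1.2748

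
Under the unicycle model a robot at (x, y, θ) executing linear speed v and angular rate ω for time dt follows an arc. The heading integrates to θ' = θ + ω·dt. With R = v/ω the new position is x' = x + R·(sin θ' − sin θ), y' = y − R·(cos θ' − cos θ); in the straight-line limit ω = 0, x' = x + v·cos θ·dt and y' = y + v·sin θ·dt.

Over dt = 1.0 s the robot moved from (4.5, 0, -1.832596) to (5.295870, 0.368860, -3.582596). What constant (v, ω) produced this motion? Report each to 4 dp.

v = -1.0000, ω = -1.7500

Δθ = -3.582596 − -1.832596 = -1.750000
ω = Δθ/dt = -1.750000/1.0 = -1.7500
R = Δx/(sin θ' − sin θ) = 0.5714
v = R·ω = 0.5714·-1.7500 = -1.0000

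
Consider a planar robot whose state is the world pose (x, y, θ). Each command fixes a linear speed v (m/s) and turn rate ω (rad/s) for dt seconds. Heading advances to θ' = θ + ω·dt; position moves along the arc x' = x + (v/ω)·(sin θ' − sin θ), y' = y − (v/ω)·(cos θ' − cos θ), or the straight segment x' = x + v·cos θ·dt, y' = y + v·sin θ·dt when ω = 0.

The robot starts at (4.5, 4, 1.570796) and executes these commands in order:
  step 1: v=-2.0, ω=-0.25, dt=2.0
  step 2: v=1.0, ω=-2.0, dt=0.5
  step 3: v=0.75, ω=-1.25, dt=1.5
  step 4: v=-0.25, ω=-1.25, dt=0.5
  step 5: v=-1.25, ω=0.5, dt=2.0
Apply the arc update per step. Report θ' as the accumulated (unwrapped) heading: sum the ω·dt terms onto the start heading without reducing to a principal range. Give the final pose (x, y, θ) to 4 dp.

(5.4550, 2.0363, -1.4292)

step 1: θ'=1.0708 (R=8.0000) → pose (3.5207, 0.1646, 1.0708)
step 2: θ'=0.0708 (R=-0.5000) → pose (3.9241, 0.4236, 0.0708)
step 3: θ'=-1.8042 (R=-0.6000) → pose (4.5503, -0.3136, -1.8042)
step 4: θ'=-2.4292 (R=0.2000) → pose (4.6141, -0.2085, -2.4292)
step 5: θ'=-1.4292 (R=-2.5000) → pose (5.4550, 2.0363, -1.4292)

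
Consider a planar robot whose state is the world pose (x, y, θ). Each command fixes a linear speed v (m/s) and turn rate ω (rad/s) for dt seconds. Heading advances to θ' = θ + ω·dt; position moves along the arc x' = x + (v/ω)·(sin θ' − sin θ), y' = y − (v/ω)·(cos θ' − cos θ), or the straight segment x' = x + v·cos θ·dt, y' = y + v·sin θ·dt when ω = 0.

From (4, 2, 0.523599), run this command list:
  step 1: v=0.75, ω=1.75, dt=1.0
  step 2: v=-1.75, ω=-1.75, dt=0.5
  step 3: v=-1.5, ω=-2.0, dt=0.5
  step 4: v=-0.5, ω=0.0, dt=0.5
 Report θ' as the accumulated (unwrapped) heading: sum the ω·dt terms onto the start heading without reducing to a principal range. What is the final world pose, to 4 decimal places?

step 1: θ'=2.2736 (R=0.4286) → pose (4.1127, 2.6482, 2.2736)
step 2: θ'=1.3986 (R=1.0000) → pose (4.3349, 1.8305, 1.3986)
step 3: θ'=0.3986 (R=0.7500) → pose (3.8871, 1.2678, 0.3986)
step 4: θ'=0.3986 (straight) → pose (3.6567, 1.1707, 0.3986)

(3.6567, 1.1707, 0.3986)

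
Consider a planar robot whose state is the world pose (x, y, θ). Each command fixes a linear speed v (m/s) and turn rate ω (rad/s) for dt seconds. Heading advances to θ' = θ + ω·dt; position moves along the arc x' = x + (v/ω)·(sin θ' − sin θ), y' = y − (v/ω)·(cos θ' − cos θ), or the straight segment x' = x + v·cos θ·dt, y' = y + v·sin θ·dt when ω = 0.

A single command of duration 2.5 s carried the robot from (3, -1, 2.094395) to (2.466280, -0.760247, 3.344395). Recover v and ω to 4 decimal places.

v = 0.2500, ω = 0.5000

Δθ = 3.344395 − 2.094395 = 1.250000
ω = Δθ/dt = 1.250000/2.5 = 0.5000
R = Δx/(sin θ' − sin θ) = 0.5000
v = R·ω = 0.5000·0.5000 = 0.2500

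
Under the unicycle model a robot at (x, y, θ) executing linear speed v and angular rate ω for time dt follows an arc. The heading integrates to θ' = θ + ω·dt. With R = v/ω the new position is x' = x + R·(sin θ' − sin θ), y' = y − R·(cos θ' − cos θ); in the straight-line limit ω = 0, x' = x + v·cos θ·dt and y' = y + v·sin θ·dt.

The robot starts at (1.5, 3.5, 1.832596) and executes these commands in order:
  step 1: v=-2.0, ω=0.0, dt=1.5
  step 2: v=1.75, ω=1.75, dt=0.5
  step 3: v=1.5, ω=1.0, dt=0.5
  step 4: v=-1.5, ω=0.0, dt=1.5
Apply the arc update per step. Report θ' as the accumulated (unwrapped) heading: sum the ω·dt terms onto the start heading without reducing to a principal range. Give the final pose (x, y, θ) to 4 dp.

(3.2464, 1.5349, 3.2076)

step 1: θ'=1.8326 (straight) → pose (2.2765, 0.6022, 1.8326)
step 2: θ'=2.7076 (R=1.0000) → pose (1.7310, 1.2507, 2.7076)
step 3: θ'=3.2076 (R=1.5000) → pose (1.0013, 1.3865, 3.2076)
step 4: θ'=3.2076 (straight) → pose (3.2464, 1.5349, 3.2076)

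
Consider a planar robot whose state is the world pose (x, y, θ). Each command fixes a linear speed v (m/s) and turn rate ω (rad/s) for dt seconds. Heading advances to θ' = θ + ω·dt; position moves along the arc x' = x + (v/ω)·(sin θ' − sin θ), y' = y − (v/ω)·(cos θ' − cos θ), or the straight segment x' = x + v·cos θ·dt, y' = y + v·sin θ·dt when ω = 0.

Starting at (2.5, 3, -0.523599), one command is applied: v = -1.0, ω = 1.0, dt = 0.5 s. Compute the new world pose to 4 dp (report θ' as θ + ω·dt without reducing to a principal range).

θ' = -0.5236 + 1.0·0.5 = -0.0236
R = v/ω = -1.0/1.0 = -1.0000
x' = 2.5 + -1.0000·(sin -0.0236 − sin -0.5236) = 2.0236
y' = 3 − -1.0000·(cos -0.0236 − cos -0.5236) = 3.1337

(2.0236, 3.1337, -0.0236)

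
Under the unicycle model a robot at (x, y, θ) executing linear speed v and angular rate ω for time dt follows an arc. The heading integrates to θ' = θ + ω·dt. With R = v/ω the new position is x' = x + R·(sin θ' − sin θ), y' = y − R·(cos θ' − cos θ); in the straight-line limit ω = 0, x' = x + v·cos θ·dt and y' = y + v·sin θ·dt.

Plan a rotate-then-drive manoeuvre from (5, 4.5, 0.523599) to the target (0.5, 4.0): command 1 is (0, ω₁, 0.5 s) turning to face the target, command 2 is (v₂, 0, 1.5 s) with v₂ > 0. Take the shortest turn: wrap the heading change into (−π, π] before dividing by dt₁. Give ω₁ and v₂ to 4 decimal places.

heading to target = atan2(4−4.5, 0.5−5) = -3.0309
Δθ = wrap(-3.0309 − 0.5236) = 2.7287; ω₁ = Δθ/dt₁ = 5.4573
distance = √((0.5−5)² + (4−4.5)²) = 4.5277; v₂ = distance/dt₂ = 3.0185

ω₁ = 5.4573, v₂ = 3.0185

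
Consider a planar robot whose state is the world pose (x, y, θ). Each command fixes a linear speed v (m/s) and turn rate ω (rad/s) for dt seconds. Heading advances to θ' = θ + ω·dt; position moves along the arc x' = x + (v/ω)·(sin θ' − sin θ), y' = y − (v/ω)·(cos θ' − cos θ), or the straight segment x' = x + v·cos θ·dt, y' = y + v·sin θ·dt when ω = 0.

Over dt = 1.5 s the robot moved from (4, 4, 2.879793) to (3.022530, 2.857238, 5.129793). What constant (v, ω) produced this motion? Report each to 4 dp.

v = 1.2500, ω = 1.5000

Δθ = 5.129793 − 2.879793 = 2.250000
ω = Δθ/dt = 2.250000/1.5 = 1.5000
R = −Δy/(cos θ' − cos θ) = 0.8333
v = R·ω = 0.8333·1.5000 = 1.2500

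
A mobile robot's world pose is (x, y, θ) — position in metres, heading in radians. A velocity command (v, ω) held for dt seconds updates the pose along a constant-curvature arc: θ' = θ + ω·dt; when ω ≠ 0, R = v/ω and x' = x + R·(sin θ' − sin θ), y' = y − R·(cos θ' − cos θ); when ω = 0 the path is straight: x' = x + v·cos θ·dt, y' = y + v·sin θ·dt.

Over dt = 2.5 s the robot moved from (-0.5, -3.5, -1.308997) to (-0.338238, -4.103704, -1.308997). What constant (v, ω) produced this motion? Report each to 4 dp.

v = 0.2500, ω = 0.0000

Δθ = -1.308997 − -1.308997 = 0.000000
ω = Δθ/dt = 0.000000/2.5 = 0.0000
ω = 0 → v = (Δx·cos θ + Δy·sin θ)/dt = 0.2500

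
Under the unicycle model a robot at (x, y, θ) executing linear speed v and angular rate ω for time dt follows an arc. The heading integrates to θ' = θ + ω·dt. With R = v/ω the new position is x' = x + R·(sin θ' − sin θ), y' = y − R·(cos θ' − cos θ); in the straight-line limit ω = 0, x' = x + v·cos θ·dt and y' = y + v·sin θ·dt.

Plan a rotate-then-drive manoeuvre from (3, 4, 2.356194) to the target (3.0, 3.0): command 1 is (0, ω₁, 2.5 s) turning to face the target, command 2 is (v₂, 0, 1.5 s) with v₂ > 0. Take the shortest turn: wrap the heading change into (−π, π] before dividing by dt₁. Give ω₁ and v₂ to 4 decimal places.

ω₁ = 0.9425, v₂ = 0.6667

heading to target = atan2(3−4, 3−3) = -1.5708
Δθ = wrap(-1.5708 − 2.3562) = 2.3562; ω₁ = Δθ/dt₁ = 0.9425
distance = √((3−3)² + (3−4)²) = 1.0000; v₂ = distance/dt₂ = 0.6667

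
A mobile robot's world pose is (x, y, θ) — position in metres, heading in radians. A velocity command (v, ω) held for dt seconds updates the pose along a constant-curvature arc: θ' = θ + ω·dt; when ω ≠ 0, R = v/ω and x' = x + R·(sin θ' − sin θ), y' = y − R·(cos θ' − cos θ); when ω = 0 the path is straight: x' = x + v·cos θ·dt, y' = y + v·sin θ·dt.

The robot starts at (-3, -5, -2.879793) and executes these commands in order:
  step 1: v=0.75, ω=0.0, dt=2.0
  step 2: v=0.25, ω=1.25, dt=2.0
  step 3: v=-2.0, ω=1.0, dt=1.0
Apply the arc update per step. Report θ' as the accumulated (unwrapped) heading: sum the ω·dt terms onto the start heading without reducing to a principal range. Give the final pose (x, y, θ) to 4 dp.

step 1: θ'=-2.8798 (straight) → pose (-4.4489, -5.3882, -2.8798)
step 2: θ'=-0.3798 (R=0.2000) → pose (-4.4713, -5.7672, -0.3798)
step 3: θ'=0.6202 (R=-2.0000) → pose (-6.3751, -5.9971, 0.6202)

(-6.3751, -5.9971, 0.6202)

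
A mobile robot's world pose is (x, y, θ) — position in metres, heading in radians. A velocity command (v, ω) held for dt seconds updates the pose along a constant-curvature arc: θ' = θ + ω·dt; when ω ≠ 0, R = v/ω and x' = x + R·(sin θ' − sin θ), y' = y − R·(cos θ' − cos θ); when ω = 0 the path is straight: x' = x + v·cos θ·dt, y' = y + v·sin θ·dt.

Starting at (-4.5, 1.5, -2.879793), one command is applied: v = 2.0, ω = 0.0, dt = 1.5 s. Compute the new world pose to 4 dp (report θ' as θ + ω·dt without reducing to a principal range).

(-7.3978, 0.7235, -2.8798)

θ' = -2.8798 + 0.0·1.5 = -2.8798
ω = 0 → straight: x' = -4.5 + 2.0·cos(-2.8798)·1.5 = -7.3978
y' = 1.5 + 2.0·sin(-2.8798)·1.5 = 0.7235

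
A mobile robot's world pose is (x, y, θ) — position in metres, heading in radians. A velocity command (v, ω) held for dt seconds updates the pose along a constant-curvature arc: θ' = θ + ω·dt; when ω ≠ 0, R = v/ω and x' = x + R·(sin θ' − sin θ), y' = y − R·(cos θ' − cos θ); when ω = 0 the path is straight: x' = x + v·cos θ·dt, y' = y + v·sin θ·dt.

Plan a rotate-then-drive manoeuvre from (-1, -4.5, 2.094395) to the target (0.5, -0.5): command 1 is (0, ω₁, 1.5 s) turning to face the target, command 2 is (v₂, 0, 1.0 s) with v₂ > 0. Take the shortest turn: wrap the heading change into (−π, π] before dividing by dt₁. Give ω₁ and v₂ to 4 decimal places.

ω₁ = -0.5882, v₂ = 4.2720

heading to target = atan2(-0.5−-4.5, 0.5−-1) = 1.2120
Δθ = wrap(1.2120 − 2.0944) = -0.8824; ω₁ = Δθ/dt₁ = -0.5882
distance = √((0.5−-1)² + (-0.5−-4.5)²) = 4.2720; v₂ = distance/dt₂ = 4.2720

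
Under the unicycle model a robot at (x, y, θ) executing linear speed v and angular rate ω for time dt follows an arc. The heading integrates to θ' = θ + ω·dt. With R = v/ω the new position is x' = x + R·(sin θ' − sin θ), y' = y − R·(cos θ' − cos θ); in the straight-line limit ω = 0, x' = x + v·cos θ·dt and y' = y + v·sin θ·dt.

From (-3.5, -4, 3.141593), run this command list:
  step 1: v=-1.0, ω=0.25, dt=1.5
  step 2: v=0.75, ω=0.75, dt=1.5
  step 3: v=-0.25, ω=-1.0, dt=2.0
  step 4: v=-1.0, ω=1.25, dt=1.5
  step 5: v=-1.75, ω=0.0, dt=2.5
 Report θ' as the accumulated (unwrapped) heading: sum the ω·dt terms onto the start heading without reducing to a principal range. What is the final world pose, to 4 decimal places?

step 1: θ'=3.5166 (R=-4.0000) → pose (-2.0349, -3.7220, 3.5166)
step 2: θ'=4.6416 (R=1.0000) → pose (-2.6661, -4.5818, 4.6416)
step 3: θ'=2.6416 (R=0.2500) → pose (-2.2969, -4.3801, 2.6416)
step 4: θ'=4.5166 (R=-0.8000) → pose (-1.1286, -3.8337, 4.5166)
step 5: θ'=4.5166 (straight) → pose (-0.2775, 0.4577, 4.5166)

(-0.2775, 0.4577, 4.5166)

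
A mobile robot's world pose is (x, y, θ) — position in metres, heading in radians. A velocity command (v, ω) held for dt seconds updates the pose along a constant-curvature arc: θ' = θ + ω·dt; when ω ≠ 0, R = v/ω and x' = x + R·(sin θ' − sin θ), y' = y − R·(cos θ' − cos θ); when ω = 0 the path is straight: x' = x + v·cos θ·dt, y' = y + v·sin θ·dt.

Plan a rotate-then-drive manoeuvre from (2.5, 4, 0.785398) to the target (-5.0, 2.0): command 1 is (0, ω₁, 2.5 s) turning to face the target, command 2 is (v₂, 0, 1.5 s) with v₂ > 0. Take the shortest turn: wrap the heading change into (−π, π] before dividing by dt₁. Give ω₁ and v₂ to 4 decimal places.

heading to target = atan2(2−4, -5−2.5) = -2.8810
Δθ = wrap(-2.8810 − 0.7854) = 2.6168; ω₁ = Δθ/dt₁ = 1.0467
distance = √((-5−2.5)² + (2−4)²) = 7.7621; v₂ = distance/dt₂ = 5.1747

ω₁ = 1.0467, v₂ = 5.1747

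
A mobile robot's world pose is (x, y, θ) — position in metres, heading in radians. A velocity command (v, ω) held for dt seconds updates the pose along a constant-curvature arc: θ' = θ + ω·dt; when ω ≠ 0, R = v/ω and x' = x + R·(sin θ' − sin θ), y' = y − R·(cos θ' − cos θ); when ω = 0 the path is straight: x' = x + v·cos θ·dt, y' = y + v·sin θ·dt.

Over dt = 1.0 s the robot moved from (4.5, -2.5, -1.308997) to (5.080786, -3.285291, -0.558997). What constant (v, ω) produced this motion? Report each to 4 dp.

Δθ = -0.558997 − -1.308997 = 0.750000
ω = Δθ/dt = 0.750000/1.0 = 0.7500
R = −Δy/(cos θ' − cos θ) = 1.3333
v = R·ω = 1.3333·0.7500 = 1.0000

v = 1.0000, ω = 0.7500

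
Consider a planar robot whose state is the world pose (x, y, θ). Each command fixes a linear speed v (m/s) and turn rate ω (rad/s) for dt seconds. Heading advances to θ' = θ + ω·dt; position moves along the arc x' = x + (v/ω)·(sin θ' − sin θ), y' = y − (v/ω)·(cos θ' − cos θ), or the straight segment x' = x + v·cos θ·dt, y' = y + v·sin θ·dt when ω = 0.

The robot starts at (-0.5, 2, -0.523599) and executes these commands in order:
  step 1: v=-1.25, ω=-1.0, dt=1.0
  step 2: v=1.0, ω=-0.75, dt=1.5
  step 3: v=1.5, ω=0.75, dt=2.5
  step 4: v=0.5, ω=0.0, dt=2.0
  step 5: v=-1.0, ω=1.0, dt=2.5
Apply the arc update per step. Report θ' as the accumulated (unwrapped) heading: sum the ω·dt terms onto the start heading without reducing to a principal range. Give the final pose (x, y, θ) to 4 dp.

(-3.2466, -2.9756, 1.7264)

step 1: θ'=-1.5236 (R=1.2500) → pose (-1.1236, 3.0236, -1.5236)
step 2: θ'=-2.6486 (R=-1.3333) → pose (-1.8244, 1.7861, -2.6486)
step 3: θ'=-0.7736 (R=2.0000) → pose (-2.2753, -1.4066, -0.7736)
step 4: θ'=-0.7736 (straight) → pose (-1.5599, -2.1053, -0.7736)
step 5: θ'=1.7264 (R=-1.0000) → pose (-3.2466, -2.9756, 1.7264)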